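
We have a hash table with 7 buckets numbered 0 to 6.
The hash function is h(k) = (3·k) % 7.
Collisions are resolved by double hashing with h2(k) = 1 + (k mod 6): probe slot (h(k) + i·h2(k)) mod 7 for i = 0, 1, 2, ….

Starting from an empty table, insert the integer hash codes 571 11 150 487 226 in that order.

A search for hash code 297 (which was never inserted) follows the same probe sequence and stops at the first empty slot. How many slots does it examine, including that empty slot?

Insert 571: h=5, slot 5 empty -> index 5.
Insert 11: h=5, h2=6, slot 5 occupied -> index 4.
Insert 150: h=2, slot 2 empty -> index 2.
Insert 487: h=5, h2=2, slot 5 occupied -> index 0.
Insert 226: h=6, slot 6 empty -> index 6.
Table: [487, ., 150, ., 11, 571, 226]
Lookup 297: h=2, h2=4, probe 2,6,3 → slot 3 empty, not found.

3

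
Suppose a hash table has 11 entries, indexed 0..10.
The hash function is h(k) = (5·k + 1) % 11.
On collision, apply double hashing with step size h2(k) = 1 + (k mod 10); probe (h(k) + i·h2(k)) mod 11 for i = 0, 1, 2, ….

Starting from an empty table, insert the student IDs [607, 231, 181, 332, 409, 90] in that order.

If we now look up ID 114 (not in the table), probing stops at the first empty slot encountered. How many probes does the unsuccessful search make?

607: h=0 => slot 0
231: h=1 => slot 1
181: h=4 => slot 4
332: h=0, h2=3, probe 0,3 => slot 3
409: h=0, h2=10, probe 0,10 => slot 10
90: h=0, h2=1, probe 0,1,2 => slot 2
Table: [607, 231, 90, 332, 181, ∅, ∅, ∅, ∅, ∅, 409]
Lookup 114: h=10, h2=5, probe 10,4,9 → slot 9 empty, not found.

3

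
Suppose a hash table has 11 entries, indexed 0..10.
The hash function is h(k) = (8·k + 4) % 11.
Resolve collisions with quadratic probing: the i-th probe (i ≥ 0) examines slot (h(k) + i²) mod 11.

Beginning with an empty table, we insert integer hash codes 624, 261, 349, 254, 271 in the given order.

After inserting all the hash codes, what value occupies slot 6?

349

624: h=2 => slot 2
261: h=2, probe 2,3 => slot 3
349: h=2, probe 2,3,6 => slot 6
254: h=1 => slot 1
271: h=5 => slot 5
Table: [_, 254, 624, 261, _, 271, 349, _, _, _, _]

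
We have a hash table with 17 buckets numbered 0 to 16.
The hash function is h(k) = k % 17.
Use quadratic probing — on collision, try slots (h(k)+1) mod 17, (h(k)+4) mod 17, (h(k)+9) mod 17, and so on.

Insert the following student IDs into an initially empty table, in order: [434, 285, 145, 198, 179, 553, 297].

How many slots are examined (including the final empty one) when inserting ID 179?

4

Insert 434: h=9, slot 9 empty → index 9.
Insert 285: h=13, slot 13 empty → index 13.
Insert 145: h=9, slot 9 occupied → index 10.
Insert 198: h=11, slot 11 empty → index 11.
Insert 179: h=9, slots 9,10,13 occupied → index 1.
Insert 553: h=9, slots 9,10,13,1 occupied → index 8.
Insert 297: h=8, slots 8,9 occupied → index 12.
Table: [., 179, ., ., ., ., ., ., 553, 434, 145, 198, 297, 285, ., ., .]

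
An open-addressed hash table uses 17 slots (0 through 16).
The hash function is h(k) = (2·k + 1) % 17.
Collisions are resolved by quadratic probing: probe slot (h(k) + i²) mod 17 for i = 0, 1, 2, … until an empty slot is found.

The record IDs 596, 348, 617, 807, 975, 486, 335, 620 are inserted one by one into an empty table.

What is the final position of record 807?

596 hashes to 3; slot 3 is free → place at 3.
348 hashes to 0; slot 0 is free → place at 0.
617 hashes to 11; slot 11 is free → place at 11.
807 hashes to 0; 0 taken → place at 1.
975 hashes to 13; slot 13 is free → place at 13.
486 hashes to 4; slot 4 is free → place at 4.
335 hashes to 8; slot 8 is free → place at 8.
620 hashes to 0; 0,1,4 taken → place at 9.
Table: [348, 807, -, 596, 486, -, -, -, 335, 620, -, 617, -, 975, -, -, -]

1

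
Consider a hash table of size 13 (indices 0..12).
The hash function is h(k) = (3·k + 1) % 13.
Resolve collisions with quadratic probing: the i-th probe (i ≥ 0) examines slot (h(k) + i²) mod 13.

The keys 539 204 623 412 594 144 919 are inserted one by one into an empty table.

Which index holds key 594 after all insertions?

5

539: h=6 => slot 6
204: h=2 => slot 2
623: h=11 => slot 11
412: h=2, probe 2,3 => slot 3
594: h=2, probe 2,3,6,11,5 => slot 5
144: h=4 => slot 4
919: h=2, probe 2,3,6,11,5,1 => slot 1
Table: [—, 919, 204, 412, 144, 594, 539, —, —, —, —, 623, —]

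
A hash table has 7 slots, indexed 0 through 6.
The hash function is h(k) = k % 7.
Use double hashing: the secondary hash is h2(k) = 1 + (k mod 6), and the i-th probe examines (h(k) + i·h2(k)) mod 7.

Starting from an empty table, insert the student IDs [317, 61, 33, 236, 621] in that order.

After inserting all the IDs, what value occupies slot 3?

317: h=2 -> slot 2
61: h=5 -> slot 5
33: h=5, h2=4, probe 5,2,6 -> slot 6
236: h=5, h2=3, probe 5,1 -> slot 1
621: h=5, h2=4, probe 5,2,6,3 -> slot 3
Table: [—, 236, 317, 621, —, 61, 33]

621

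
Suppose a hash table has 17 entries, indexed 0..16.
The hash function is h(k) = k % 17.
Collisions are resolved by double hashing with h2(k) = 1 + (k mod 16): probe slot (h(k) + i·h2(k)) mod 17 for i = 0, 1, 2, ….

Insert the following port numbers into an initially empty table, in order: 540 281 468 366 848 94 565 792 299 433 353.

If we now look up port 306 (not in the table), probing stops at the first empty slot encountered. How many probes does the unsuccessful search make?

Insert 540: h=13, slot 13 empty -> index 13.
Insert 281: h=9, slot 9 empty -> index 9.
Insert 468: h=9, h2=5, slot 9 occupied -> index 14.
Insert 366: h=9, h2=15, slot 9 occupied -> index 7.
Insert 848: h=15, slot 15 empty -> index 15.
Insert 94: h=9, h2=15, slots 9,7 occupied -> index 5.
Insert 565: h=4, slot 4 empty -> index 4.
Insert 792: h=10, slot 10 empty -> index 10.
Insert 299: h=10, h2=12, slots 10,5 occupied -> index 0.
Insert 433: h=8, slot 8 empty -> index 8.
Insert 353: h=13, h2=2, slots 13,15,0 occupied -> index 2.
Table: [299, _, 353, _, 565, 94, _, 366, 433, 281, 792, _, _, 540, 468, 848, _]
Lookup 306: h=0, h2=3, probe 0,3 → slot 3 empty, not found.

2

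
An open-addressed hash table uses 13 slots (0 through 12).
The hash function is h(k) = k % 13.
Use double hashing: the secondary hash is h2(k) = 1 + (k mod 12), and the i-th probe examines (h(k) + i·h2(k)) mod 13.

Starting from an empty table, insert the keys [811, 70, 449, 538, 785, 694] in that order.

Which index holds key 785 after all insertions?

11

811: h=5 → slot 5
70: h=5, h2=11, probe 5,3 → slot 3
449: h=7 → slot 7
538: h=5, h2=11, probe 5,3,1 → slot 1
785: h=5, h2=6, probe 5,11 → slot 11
694: h=5, h2=11, probe 5,3,1,12 → slot 12
Table: [-, 538, -, 70, -, 811, -, 449, -, -, -, 785, 694]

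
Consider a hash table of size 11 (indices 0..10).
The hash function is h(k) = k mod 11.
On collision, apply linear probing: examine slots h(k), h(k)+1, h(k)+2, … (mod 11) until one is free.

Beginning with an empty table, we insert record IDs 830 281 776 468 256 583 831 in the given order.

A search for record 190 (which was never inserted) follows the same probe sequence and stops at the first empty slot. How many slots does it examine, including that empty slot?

2

830 hashes to 5; slot 5 is free → place at 5.
281 hashes to 6; slot 6 is free → place at 6.
776 hashes to 6; 6 taken → place at 7.
468 hashes to 6; 6,7 taken → place at 8.
256 hashes to 3; slot 3 is free → place at 3.
583 hashes to 0; slot 0 is free → place at 0.
831 hashes to 6; 6,7,8 taken → place at 9.
Table: [583, _, _, 256, _, 830, 281, 776, 468, 831, _]
Lookup 190: h=3, probe 3,4 → slot 4 empty, not found.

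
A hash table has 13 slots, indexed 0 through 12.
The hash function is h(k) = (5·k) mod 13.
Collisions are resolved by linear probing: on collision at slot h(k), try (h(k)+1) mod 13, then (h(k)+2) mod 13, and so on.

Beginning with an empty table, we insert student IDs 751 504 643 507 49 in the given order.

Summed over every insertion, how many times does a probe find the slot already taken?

4

751: h=11 => slot 11
504: h=11, probe 11,12 => slot 12
643: h=4 => slot 4
507: h=0 => slot 0
49: h=11, probe 11,12,0,1 => slot 1
Table: [507, 49, —, —, 643, —, —, —, —, —, —, 751, 504]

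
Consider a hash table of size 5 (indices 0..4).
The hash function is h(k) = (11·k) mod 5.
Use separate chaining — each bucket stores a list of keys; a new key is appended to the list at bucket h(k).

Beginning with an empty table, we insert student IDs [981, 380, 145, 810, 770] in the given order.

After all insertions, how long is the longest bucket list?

4

Insert 981: h=1, bucket 1 empty -> new chain.
Insert 380: h=0, bucket 0 empty -> new chain.
Insert 145: h=0, bucket 0 nonempty -> append to chain.
Insert 810: h=0, bucket 0 nonempty -> append to chain.
Insert 770: h=0, bucket 0 nonempty -> append to chain.
Final buckets:
0: 380 -> 145 -> 810 -> 770
1: 981
2: .
3: .
4: .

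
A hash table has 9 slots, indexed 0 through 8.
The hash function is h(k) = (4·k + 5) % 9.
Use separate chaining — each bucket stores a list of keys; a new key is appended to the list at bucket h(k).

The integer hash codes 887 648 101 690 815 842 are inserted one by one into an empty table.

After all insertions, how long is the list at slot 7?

3

Insert 887: h=7, bucket 7 empty -> new chain.
Insert 648: h=5, bucket 5 empty -> new chain.
Insert 101: h=4, bucket 4 empty -> new chain.
Insert 690: h=2, bucket 2 empty -> new chain.
Insert 815: h=7, bucket 7 nonempty -> append to chain.
Insert 842: h=7, bucket 7 nonempty -> append to chain.
Final buckets:
0: ∅
1: ∅
2: 690
3: ∅
4: 101
5: 648
6: ∅
7: 887 -> 815 -> 842
8: ∅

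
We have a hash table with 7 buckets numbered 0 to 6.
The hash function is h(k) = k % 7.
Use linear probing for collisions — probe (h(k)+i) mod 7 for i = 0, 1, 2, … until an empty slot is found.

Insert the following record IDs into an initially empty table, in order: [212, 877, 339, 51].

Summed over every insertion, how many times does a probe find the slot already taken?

Insert 212: h=2, slot 2 empty => index 2.
Insert 877: h=2, slot 2 occupied => index 3.
Insert 339: h=3, slot 3 occupied => index 4.
Insert 51: h=2, slots 2,3,4 occupied => index 5.
Table: [—, —, 212, 877, 339, 51, —]

5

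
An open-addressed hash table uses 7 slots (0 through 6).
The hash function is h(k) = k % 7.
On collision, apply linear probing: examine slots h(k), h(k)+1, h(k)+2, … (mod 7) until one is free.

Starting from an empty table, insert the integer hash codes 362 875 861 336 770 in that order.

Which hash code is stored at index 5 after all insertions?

362 hashes to 5; slot 5 is free -> place at 5.
875 hashes to 0; slot 0 is free -> place at 0.
861 hashes to 0; 0 taken -> place at 1.
336 hashes to 0; 0,1 taken -> place at 2.
770 hashes to 0; 0,1,2 taken -> place at 3.
Table: [875, 861, 336, 770, —, 362, —]

362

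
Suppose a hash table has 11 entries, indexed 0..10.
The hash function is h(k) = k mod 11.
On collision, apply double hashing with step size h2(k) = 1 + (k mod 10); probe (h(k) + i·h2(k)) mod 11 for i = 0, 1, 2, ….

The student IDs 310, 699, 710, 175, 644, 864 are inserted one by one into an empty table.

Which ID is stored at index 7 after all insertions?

Insert 310: h=2, slot 2 empty => index 2.
Insert 699: h=6, slot 6 empty => index 6.
Insert 710: h=6, h2=1, slot 6 occupied => index 7.
Insert 175: h=10, slot 10 empty => index 10.
Insert 644: h=6, h2=5, slot 6 occupied => index 0.
Insert 864: h=6, h2=5, slots 6,0 occupied => index 5.
Table: [644, ., 310, ., ., 864, 699, 710, ., ., 175]

710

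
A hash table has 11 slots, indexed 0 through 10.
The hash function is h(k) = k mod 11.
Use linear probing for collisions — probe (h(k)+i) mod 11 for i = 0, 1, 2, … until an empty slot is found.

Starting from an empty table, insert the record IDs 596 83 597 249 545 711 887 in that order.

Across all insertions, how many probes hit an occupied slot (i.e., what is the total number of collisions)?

7

596: h=2 -> slot 2
83: h=6 -> slot 6
597: h=3 -> slot 3
249: h=7 -> slot 7
545: h=6, probe 6,7,8 -> slot 8
711: h=7, probe 7,8,9 -> slot 9
887: h=7, probe 7,8,9,10 -> slot 10
Table: [-, -, 596, 597, -, -, 83, 249, 545, 711, 887]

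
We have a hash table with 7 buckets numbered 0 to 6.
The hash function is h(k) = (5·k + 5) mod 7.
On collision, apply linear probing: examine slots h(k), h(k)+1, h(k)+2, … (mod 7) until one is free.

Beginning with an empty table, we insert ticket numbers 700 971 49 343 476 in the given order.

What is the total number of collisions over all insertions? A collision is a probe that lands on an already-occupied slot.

Insert 700: h=5, slot 5 empty => index 5.
Insert 971: h=2, slot 2 empty => index 2.
Insert 49: h=5, slot 5 occupied => index 6.
Insert 343: h=5, slots 5,6 occupied => index 0.
Insert 476: h=5, slots 5,6,0 occupied => index 1.
Table: [343, 476, 971, —, —, 700, 49]

6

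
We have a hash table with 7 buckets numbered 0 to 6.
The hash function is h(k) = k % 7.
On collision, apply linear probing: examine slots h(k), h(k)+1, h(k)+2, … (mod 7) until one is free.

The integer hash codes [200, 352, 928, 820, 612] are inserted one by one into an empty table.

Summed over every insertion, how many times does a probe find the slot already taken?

Insert 200: h=4, slot 4 empty => index 4.
Insert 352: h=2, slot 2 empty => index 2.
Insert 928: h=4, slot 4 occupied => index 5.
Insert 820: h=1, slot 1 empty => index 1.
Insert 612: h=3, slot 3 empty => index 3.
Table: [-, 820, 352, 612, 200, 928, -]

1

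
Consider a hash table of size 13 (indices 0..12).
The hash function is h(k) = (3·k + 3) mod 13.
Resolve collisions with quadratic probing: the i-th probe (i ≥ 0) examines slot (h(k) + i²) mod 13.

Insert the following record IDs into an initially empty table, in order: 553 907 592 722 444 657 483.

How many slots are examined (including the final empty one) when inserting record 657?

553 hashes to 11; slot 11 is free => place at 11.
907 hashes to 7; slot 7 is free => place at 7.
592 hashes to 11; 11 taken => place at 12.
722 hashes to 11; 11,12 taken => place at 2.
444 hashes to 9; slot 9 is free => place at 9.
657 hashes to 11; 11,12,2,7 taken => place at 1.
483 hashes to 9; 9 taken => place at 10.
Table: [., 657, 722, ., ., ., ., 907, ., 444, 483, 553, 592]

5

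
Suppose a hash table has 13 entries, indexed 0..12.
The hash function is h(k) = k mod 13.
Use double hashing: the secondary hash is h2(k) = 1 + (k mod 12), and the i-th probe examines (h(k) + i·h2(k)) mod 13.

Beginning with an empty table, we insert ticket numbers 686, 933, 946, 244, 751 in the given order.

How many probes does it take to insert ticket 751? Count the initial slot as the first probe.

686 hashes to 10; slot 10 is free -> place at 10.
933 hashes to 10, h2=10; 10 taken -> place at 7.
946 hashes to 10, h2=11; 10 taken -> place at 8.
244 hashes to 10, h2=5; 10 taken -> place at 2.
751 hashes to 10, h2=8; 10 taken -> place at 5.
Table: [—, —, 244, —, —, 751, —, 933, 946, —, 686, —, —]

2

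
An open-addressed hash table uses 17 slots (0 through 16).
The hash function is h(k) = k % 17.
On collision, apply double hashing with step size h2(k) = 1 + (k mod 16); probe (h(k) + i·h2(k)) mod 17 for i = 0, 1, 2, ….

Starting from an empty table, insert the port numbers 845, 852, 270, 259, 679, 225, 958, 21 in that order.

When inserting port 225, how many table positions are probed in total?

2

Insert 845: h=12, slot 12 empty => index 12.
Insert 852: h=2, slot 2 empty => index 2.
Insert 270: h=15, slot 15 empty => index 15.
Insert 259: h=4, slot 4 empty => index 4.
Insert 679: h=16, slot 16 empty => index 16.
Insert 225: h=4, h2=2, slot 4 occupied => index 6.
Insert 958: h=6, h2=15, slots 6,4,2 occupied => index 0.
Insert 21: h=4, h2=6, slot 4 occupied => index 10.
Table: [958, —, 852, —, 259, —, 225, —, —, —, 21, —, 845, —, —, 270, 679]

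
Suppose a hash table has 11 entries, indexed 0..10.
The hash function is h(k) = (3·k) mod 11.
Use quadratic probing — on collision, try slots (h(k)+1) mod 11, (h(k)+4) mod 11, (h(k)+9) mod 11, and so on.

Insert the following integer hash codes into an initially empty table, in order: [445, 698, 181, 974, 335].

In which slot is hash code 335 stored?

2

445 hashes to 4; slot 4 is free -> place at 4.
698 hashes to 4; 4 taken -> place at 5.
181 hashes to 4; 4,5 taken -> place at 8.
974 hashes to 7; slot 7 is free -> place at 7.
335 hashes to 4; 4,5,8 taken -> place at 2.
Table: [., ., 335, ., 445, 698, ., 974, 181, ., .]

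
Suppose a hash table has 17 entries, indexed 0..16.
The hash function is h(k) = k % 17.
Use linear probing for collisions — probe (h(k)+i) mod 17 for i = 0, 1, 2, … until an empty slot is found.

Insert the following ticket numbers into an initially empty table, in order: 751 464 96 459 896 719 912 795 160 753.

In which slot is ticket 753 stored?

8

751: h=3 -> slot 3
464: h=5 -> slot 5
96: h=11 -> slot 11
459: h=0 -> slot 0
896: h=12 -> slot 12
719: h=5, probe 5,6 -> slot 6
912: h=11, probe 11,12,13 -> slot 13
795: h=13, probe 13,14 -> slot 14
160: h=7 -> slot 7
753: h=5, probe 5,6,7,8 -> slot 8
Table: [459, ., ., 751, ., 464, 719, 160, 753, ., ., 96, 896, 912, 795, ., .]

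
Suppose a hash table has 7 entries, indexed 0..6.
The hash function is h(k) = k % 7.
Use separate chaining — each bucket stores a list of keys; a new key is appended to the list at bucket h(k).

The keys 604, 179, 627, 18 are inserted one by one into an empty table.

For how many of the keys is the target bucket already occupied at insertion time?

604 -> bucket 2
179 -> bucket 4
627 -> bucket 4 (collision)
18 -> bucket 4 (collision)
Final buckets:
0: ∅
1: ∅
2: 604
3: ∅
4: 179 -> 627 -> 18
5: ∅
6: ∅

2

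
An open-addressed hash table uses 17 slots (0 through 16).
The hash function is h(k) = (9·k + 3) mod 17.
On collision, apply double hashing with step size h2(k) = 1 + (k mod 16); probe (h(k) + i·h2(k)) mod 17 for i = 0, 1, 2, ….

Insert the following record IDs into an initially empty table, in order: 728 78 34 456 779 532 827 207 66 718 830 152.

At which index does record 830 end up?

6

Insert 728: h=10, slot 10 empty -> index 10.
Insert 78: h=8, slot 8 empty -> index 8.
Insert 34: h=3, slot 3 empty -> index 3.
Insert 456: h=10, h2=9, slot 10 occupied -> index 2.
Insert 779: h=10, h2=12, slot 10 occupied -> index 5.
Insert 532: h=14, slot 14 empty -> index 14.
Insert 827: h=0, slot 0 empty -> index 0.
Insert 207: h=13, slot 13 empty -> index 13.
Insert 66: h=2, h2=3, slots 2,5,8 occupied -> index 11.
Insert 718: h=5, h2=15, slots 5,3 occupied -> index 1.
Insert 830: h=10, h2=15, slots 10,8 occupied -> index 6.
Insert 152: h=11, h2=9, slots 11,3 occupied -> index 12.
Table: [827, 718, 456, 34, ., 779, 830, ., 78, ., 728, 66, 152, 207, 532, ., .]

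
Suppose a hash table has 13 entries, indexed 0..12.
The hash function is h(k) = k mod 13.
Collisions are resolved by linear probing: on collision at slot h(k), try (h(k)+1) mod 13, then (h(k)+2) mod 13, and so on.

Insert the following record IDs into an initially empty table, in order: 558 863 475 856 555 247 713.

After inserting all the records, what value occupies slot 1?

713

558: h=12 → slot 12
863: h=5 → slot 5
475: h=7 → slot 7
856: h=11 → slot 11
555: h=9 → slot 9
247: h=0 → slot 0
713: h=11, probe 11,12,0,1 → slot 1
Table: [247, 713, —, —, —, 863, —, 475, —, 555, —, 856, 558]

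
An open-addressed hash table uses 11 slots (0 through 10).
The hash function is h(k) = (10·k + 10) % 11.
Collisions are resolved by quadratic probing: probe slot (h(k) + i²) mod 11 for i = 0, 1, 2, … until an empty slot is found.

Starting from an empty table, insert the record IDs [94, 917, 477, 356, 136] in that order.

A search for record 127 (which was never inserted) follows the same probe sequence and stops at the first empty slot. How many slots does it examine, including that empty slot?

2

94 hashes to 4; slot 4 is free => place at 4.
917 hashes to 6; slot 6 is free => place at 6.
477 hashes to 6; 6 taken => place at 7.
356 hashes to 6; 6,7 taken => place at 10.
136 hashes to 6; 6,7,10,4 taken => place at 0.
Table: [136, -, -, -, 94, -, 917, 477, -, -, 356]
Lookup 127: h=4, probe 4,5 → slot 5 empty, not found.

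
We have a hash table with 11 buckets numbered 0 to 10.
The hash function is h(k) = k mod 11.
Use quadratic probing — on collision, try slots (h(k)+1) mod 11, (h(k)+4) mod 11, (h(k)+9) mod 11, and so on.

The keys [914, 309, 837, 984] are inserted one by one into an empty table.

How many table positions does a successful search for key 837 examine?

3

Insert 914: h=1, slot 1 empty => index 1.
Insert 309: h=1, slot 1 occupied => index 2.
Insert 837: h=1, slots 1,2 occupied => index 5.
Insert 984: h=5, slot 5 occupied => index 6.
Table: [., 914, 309, ., ., 837, 984, ., ., ., .]
Lookup 837: h=1, probe 1,2,5 → found at 5.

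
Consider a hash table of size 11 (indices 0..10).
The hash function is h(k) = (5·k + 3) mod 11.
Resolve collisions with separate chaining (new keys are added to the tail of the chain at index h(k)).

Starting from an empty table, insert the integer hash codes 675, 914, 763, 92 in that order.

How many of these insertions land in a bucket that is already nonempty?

675 → bucket 1
914 → bucket 8
763 → bucket 1 (collision)
92 → bucket 1 (collision)
Final buckets:
0: —
1: 675 -> 763 -> 92
2: —
3: —
4: —
5: —
6: —
7: —
8: 914
9: —
10: —

2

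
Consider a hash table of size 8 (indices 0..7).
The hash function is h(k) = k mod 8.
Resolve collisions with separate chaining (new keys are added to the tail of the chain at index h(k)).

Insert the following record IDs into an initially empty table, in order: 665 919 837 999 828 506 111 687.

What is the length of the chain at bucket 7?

4

665 -> bucket 1
919 -> bucket 7
837 -> bucket 5
999 -> bucket 7 (collision)
828 -> bucket 4
506 -> bucket 2
111 -> bucket 7 (collision)
687 -> bucket 7 (collision)
Final buckets:
0: .
1: 665
2: 506
3: .
4: 828
5: 837
6: .
7: 919 -> 999 -> 111 -> 687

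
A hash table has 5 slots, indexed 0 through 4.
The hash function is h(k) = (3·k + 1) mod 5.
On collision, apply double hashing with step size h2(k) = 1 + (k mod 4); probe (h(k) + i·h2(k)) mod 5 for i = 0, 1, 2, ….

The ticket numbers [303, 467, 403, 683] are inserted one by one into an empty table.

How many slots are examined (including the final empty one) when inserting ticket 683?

3

303 hashes to 0; slot 0 is free => place at 0.
467 hashes to 2; slot 2 is free => place at 2.
403 hashes to 0, h2=4; 0 taken => place at 4.
683 hashes to 0, h2=4; 0,4 taken => place at 3.
Table: [303, _, 467, 683, 403]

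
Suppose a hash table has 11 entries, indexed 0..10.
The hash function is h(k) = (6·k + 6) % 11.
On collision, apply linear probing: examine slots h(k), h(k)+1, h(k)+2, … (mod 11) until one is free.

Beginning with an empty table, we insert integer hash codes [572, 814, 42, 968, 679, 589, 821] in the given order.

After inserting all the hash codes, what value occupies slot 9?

Insert 572: h=6, slot 6 empty → index 6.
Insert 814: h=6, slot 6 occupied → index 7.
Insert 42: h=5, slot 5 empty → index 5.
Insert 968: h=6, slots 6,7 occupied → index 8.
Insert 679: h=10, slot 10 empty → index 10.
Insert 589: h=9, slot 9 empty → index 9.
Insert 821: h=4, slot 4 empty → index 4.
Table: [., ., ., ., 821, 42, 572, 814, 968, 589, 679]

589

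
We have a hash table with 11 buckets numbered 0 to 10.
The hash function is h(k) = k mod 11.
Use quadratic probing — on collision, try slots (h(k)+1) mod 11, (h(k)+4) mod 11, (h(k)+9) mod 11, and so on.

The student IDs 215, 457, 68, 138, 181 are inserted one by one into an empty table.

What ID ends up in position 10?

215 hashes to 6; slot 6 is free → place at 6.
457 hashes to 6; 6 taken → place at 7.
68 hashes to 2; slot 2 is free → place at 2.
138 hashes to 6; 6,7 taken → place at 10.
181 hashes to 5; slot 5 is free → place at 5.
Table: [_, _, 68, _, _, 181, 215, 457, _, _, 138]

138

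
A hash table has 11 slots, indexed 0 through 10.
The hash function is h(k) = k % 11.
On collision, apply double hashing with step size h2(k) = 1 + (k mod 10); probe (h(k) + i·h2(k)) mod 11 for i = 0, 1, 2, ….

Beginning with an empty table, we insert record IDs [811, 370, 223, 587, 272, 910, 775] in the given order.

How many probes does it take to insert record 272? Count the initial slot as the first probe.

2

811: h=8 → slot 8
370: h=7 → slot 7
223: h=3 → slot 3
587: h=4 → slot 4
272: h=8, h2=3, probe 8,0 → slot 0
910: h=8, h2=1, probe 8,9 → slot 9
775: h=5 → slot 5
Table: [272, ., ., 223, 587, 775, ., 370, 811, 910, .]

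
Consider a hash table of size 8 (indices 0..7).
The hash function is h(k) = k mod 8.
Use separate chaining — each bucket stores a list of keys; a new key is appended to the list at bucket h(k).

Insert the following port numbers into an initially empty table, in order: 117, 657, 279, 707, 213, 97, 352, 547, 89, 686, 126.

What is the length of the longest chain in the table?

Insert 117: h=5, bucket 5 empty → new chain.
Insert 657: h=1, bucket 1 empty → new chain.
Insert 279: h=7, bucket 7 empty → new chain.
Insert 707: h=3, bucket 3 empty → new chain.
Insert 213: h=5, bucket 5 nonempty → append to chain.
Insert 97: h=1, bucket 1 nonempty → append to chain.
Insert 352: h=0, bucket 0 empty → new chain.
Insert 547: h=3, bucket 3 nonempty → append to chain.
Insert 89: h=1, bucket 1 nonempty → append to chain.
Insert 686: h=6, bucket 6 empty → new chain.
Insert 126: h=6, bucket 6 nonempty → append to chain.
Final buckets:
0: 352
1: 657 -> 97 -> 89
2: .
3: 707 -> 547
4: .
5: 117 -> 213
6: 686 -> 126
7: 279

3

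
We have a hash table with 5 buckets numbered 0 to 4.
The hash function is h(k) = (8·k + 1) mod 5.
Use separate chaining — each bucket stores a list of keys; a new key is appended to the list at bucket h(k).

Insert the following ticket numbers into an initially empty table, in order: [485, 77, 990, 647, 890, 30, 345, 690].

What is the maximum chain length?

6

Insert 485: h=1, bucket 1 empty → new chain.
Insert 77: h=2, bucket 2 empty → new chain.
Insert 990: h=1, bucket 1 nonempty → append to chain.
Insert 647: h=2, bucket 2 nonempty → append to chain.
Insert 890: h=1, bucket 1 nonempty → append to chain.
Insert 30: h=1, bucket 1 nonempty → append to chain.
Insert 345: h=1, bucket 1 nonempty → append to chain.
Insert 690: h=1, bucket 1 nonempty → append to chain.
Final buckets:
0: -
1: 485 -> 990 -> 890 -> 30 -> 345 -> 690
2: 77 -> 647
3: -
4: -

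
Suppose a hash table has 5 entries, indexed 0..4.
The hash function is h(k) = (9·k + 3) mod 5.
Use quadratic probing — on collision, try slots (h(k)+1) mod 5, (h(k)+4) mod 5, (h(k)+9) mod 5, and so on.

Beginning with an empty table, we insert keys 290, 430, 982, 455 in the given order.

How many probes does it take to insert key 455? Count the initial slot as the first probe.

290: h=3 => slot 3
430: h=3, probe 3,4 => slot 4
982: h=1 => slot 1
455: h=3, probe 3,4,2 => slot 2
Table: [-, 982, 455, 290, 430]

3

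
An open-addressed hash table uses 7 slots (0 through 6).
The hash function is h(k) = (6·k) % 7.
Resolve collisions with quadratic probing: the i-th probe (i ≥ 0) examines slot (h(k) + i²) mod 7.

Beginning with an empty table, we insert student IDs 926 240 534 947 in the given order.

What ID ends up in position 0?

926 hashes to 5; slot 5 is free → place at 5.
240 hashes to 5; 5 taken → place at 6.
534 hashes to 5; 5,6 taken → place at 2.
947 hashes to 5; 5,6,2 taken → place at 0.
Table: [947, ., 534, ., ., 926, 240]

947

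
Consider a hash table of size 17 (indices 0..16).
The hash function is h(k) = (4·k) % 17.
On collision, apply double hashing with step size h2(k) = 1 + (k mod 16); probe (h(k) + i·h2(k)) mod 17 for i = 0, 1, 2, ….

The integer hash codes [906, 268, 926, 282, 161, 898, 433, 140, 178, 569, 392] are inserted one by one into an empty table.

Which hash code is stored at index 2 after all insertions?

906 hashes to 3; slot 3 is free => place at 3.
268 hashes to 1; slot 1 is free => place at 1.
926 hashes to 15; slot 15 is free => place at 15.
282 hashes to 6; slot 6 is free => place at 6.
161 hashes to 15, h2=2; 15 taken => place at 0.
898 hashes to 5; slot 5 is free => place at 5.
433 hashes to 15, h2=2; 15,0 taken => place at 2.
140 hashes to 16; slot 16 is free => place at 16.
178 hashes to 15, h2=3; 15,1 taken => place at 4.
569 hashes to 15, h2=10; 15 taken => place at 8.
392 hashes to 4, h2=9; 4 taken => place at 13.
Table: [161, 268, 433, 906, 178, 898, 282, —, 569, —, —, —, —, 392, —, 926, 140]

433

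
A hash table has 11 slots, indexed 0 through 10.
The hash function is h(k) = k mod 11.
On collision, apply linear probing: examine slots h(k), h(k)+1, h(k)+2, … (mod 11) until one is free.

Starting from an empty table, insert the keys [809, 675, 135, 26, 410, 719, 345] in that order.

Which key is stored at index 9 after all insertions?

809 hashes to 6; slot 6 is free => place at 6.
675 hashes to 4; slot 4 is free => place at 4.
135 hashes to 3; slot 3 is free => place at 3.
26 hashes to 4; 4 taken => place at 5.
410 hashes to 3; 3,4,5,6 taken => place at 7.
719 hashes to 4; 4,5,6,7 taken => place at 8.
345 hashes to 4; 4,5,6,7,8 taken => place at 9.
Table: [_, _, _, 135, 675, 26, 809, 410, 719, 345, _]

345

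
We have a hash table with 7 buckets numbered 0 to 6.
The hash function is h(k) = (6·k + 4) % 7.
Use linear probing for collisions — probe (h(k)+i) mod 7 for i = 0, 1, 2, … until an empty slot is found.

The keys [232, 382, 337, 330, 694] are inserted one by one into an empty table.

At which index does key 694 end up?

232 hashes to 3; slot 3 is free => place at 3.
382 hashes to 0; slot 0 is free => place at 0.
337 hashes to 3; 3 taken => place at 4.
330 hashes to 3; 3,4 taken => place at 5.
694 hashes to 3; 3,4,5 taken => place at 6.
Table: [382, —, —, 232, 337, 330, 694]

6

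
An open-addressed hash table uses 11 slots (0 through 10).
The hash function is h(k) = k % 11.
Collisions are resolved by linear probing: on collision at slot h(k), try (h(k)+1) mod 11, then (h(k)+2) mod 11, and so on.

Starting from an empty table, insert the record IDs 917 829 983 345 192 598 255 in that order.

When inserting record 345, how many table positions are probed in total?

Insert 917: h=4, slot 4 empty => index 4.
Insert 829: h=4, slot 4 occupied => index 5.
Insert 983: h=4, slots 4,5 occupied => index 6.
Insert 345: h=4, slots 4,5,6 occupied => index 7.
Insert 192: h=5, slots 5,6,7 occupied => index 8.
Insert 598: h=4, slots 4,5,6,7,8 occupied => index 9.
Insert 255: h=2, slot 2 empty => index 2.
Table: [—, —, 255, —, 917, 829, 983, 345, 192, 598, —]

4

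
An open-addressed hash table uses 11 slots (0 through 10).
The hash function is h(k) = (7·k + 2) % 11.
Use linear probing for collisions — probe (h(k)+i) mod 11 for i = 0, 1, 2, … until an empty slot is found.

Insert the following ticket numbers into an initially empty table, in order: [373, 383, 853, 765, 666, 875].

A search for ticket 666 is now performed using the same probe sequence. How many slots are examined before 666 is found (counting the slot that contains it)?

3

373: h=6 → slot 6
383: h=10 → slot 10
853: h=0 → slot 0
765: h=0, probe 0,1 → slot 1
666: h=0, probe 0,1,2 → slot 2
875: h=0, probe 0,1,2,3 → slot 3
Table: [853, 765, 666, 875, _, _, 373, _, _, _, 383]
Lookup 666: h=0, probe 0,1,2 → found at 2.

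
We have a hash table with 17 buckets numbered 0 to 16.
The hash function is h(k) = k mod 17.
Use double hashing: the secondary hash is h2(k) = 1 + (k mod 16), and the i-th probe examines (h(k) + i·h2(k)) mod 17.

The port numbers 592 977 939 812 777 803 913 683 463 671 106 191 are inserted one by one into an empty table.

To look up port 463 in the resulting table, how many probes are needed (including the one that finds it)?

Insert 592: h=14, slot 14 empty => index 14.
Insert 977: h=8, slot 8 empty => index 8.
Insert 939: h=4, slot 4 empty => index 4.
Insert 812: h=13, slot 13 empty => index 13.
Insert 777: h=12, slot 12 empty => index 12.
Insert 803: h=4, h2=4, slots 4,8,12 occupied => index 16.
Insert 913: h=12, h2=2, slots 12,14,16 occupied => index 1.
Insert 683: h=3, slot 3 empty => index 3.
Insert 463: h=4, h2=16, slots 4,3 occupied => index 2.
Insert 671: h=8, h2=16, slot 8 occupied => index 7.
Insert 106: h=4, h2=11, slot 4 occupied => index 15.
Insert 191: h=4, h2=16, slots 4,3,2,1 occupied => index 0.
Table: [191, 913, 463, 683, 939, ∅, ∅, 671, 977, ∅, ∅, ∅, 777, 812, 592, 106, 803]
Lookup 463: h=4, h2=16, probe 4,3,2 → found at 2.

3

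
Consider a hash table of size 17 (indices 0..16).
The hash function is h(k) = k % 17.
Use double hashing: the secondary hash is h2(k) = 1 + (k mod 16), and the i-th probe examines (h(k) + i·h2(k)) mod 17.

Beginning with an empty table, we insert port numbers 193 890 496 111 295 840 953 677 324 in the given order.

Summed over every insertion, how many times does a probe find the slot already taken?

7

193: h=6 → slot 6
890: h=6, h2=11, probe 6,0 → slot 0
496: h=3 → slot 3
111: h=9 → slot 9
295: h=6, h2=8, probe 6,14 → slot 14
840: h=7 → slot 7
953: h=1 → slot 1
677: h=14, h2=6, probe 14,3,9,15 → slot 15
324: h=1, h2=5, probe 1,6,11 → slot 11
Table: [890, 953, _, 496, _, _, 193, 840, _, 111, _, 324, _, _, 295, 677, _]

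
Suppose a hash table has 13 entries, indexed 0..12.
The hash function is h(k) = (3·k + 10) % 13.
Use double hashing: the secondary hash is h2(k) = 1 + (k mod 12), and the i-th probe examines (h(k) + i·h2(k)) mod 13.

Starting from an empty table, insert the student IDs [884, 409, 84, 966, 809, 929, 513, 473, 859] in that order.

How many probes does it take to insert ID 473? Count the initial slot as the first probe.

Insert 884: h=10, slot 10 empty → index 10.
Insert 409: h=2, slot 2 empty → index 2.
Insert 84: h=2, h2=1, slot 2 occupied → index 3.
Insert 966: h=9, slot 9 empty → index 9.
Insert 809: h=6, slot 6 empty → index 6.
Insert 929: h=2, h2=6, slot 2 occupied → index 8.
Insert 513: h=2, h2=10, slot 2 occupied → index 12.
Insert 473: h=12, h2=6, slot 12 occupied → index 5.
Insert 859: h=0, slot 0 empty → index 0.
Table: [859, ∅, 409, 84, ∅, 473, 809, ∅, 929, 966, 884, ∅, 513]

2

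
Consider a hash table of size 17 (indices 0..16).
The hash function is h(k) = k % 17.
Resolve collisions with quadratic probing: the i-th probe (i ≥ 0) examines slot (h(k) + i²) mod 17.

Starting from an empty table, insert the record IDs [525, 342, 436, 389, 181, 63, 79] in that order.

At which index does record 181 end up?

12

525 hashes to 15; slot 15 is free => place at 15.
342 hashes to 2; slot 2 is free => place at 2.
436 hashes to 11; slot 11 is free => place at 11.
389 hashes to 15; 15 taken => place at 16.
181 hashes to 11; 11 taken => place at 12.
63 hashes to 12; 12 taken => place at 13.
79 hashes to 11; 11,12,15 taken => place at 3.
Table: [∅, ∅, 342, 79, ∅, ∅, ∅, ∅, ∅, ∅, ∅, 436, 181, 63, ∅, 525, 389]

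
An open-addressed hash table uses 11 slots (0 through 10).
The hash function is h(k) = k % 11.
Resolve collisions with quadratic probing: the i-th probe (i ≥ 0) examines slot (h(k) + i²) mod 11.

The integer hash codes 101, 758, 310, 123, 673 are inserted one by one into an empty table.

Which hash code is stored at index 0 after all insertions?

101 hashes to 2; slot 2 is free → place at 2.
758 hashes to 10; slot 10 is free → place at 10.
310 hashes to 2; 2 taken → place at 3.
123 hashes to 2; 2,3 taken → place at 6.
673 hashes to 2; 2,3,6 taken → place at 0.
Table: [673, ., 101, 310, ., ., 123, ., ., ., 758]

673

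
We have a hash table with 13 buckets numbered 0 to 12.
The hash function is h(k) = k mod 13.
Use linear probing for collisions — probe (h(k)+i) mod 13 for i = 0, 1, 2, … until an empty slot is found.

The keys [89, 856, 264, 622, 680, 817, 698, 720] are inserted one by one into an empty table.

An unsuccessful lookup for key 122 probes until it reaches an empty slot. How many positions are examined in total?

3

Insert 89: h=11, slot 11 empty -> index 11.
Insert 856: h=11, slot 11 occupied -> index 12.
Insert 264: h=4, slot 4 empty -> index 4.
Insert 622: h=11, slots 11,12 occupied -> index 0.
Insert 680: h=4, slot 4 occupied -> index 5.
Insert 817: h=11, slots 11,12,0 occupied -> index 1.
Insert 698: h=9, slot 9 empty -> index 9.
Insert 720: h=5, slot 5 occupied -> index 6.
Table: [622, 817, -, -, 264, 680, 720, -, -, 698, -, 89, 856]
Lookup 122: h=5, probe 5,6,7 → slot 7 empty, not found.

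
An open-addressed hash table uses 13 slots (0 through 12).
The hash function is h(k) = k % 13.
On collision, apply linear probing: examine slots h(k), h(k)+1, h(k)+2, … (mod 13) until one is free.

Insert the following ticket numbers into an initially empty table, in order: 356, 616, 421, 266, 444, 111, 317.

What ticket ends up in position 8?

356 hashes to 5; slot 5 is free -> place at 5.
616 hashes to 5; 5 taken -> place at 6.
421 hashes to 5; 5,6 taken -> place at 7.
266 hashes to 6; 6,7 taken -> place at 8.
444 hashes to 2; slot 2 is free -> place at 2.
111 hashes to 7; 7,8 taken -> place at 9.
317 hashes to 5; 5,6,7,8,9 taken -> place at 10.
Table: [-, -, 444, -, -, 356, 616, 421, 266, 111, 317, -, -]

266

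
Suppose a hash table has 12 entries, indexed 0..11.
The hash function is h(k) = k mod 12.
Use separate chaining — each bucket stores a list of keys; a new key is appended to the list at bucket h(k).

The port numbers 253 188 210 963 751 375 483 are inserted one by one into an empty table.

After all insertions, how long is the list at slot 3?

3

Insert 253: h=1, bucket 1 empty → new chain.
Insert 188: h=8, bucket 8 empty → new chain.
Insert 210: h=6, bucket 6 empty → new chain.
Insert 963: h=3, bucket 3 empty → new chain.
Insert 751: h=7, bucket 7 empty → new chain.
Insert 375: h=3, bucket 3 nonempty → append to chain.
Insert 483: h=3, bucket 3 nonempty → append to chain.
Final buckets:
0: _
1: 253
2: _
3: 963 -> 375 -> 483
4: _
5: _
6: 210
7: 751
8: 188
9: _
10: _
11: _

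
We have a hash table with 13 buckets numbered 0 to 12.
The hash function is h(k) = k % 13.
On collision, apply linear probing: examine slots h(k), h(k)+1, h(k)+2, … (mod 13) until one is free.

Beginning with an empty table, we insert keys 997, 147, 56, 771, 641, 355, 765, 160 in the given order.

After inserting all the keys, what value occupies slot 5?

56

Insert 997: h=9, slot 9 empty => index 9.
Insert 147: h=4, slot 4 empty => index 4.
Insert 56: h=4, slot 4 occupied => index 5.
Insert 771: h=4, slots 4,5 occupied => index 6.
Insert 641: h=4, slots 4,5,6 occupied => index 7.
Insert 355: h=4, slots 4,5,6,7 occupied => index 8.
Insert 765: h=11, slot 11 empty => index 11.
Insert 160: h=4, slots 4,5,6,7,8,9 occupied => index 10.
Table: [., ., ., ., 147, 56, 771, 641, 355, 997, 160, 765, .]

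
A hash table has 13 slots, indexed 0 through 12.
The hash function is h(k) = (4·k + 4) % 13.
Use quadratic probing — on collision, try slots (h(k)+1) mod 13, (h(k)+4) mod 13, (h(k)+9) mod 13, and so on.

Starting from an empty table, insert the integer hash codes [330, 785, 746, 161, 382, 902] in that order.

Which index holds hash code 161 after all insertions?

7

330 hashes to 11; slot 11 is free -> place at 11.
785 hashes to 11; 11 taken -> place at 12.
746 hashes to 11; 11,12 taken -> place at 2.
161 hashes to 11; 11,12,2 taken -> place at 7.
382 hashes to 11; 11,12,2,7 taken -> place at 1.
902 hashes to 11; 11,12,2,7,1 taken -> place at 10.
Table: [∅, 382, 746, ∅, ∅, ∅, ∅, 161, ∅, ∅, 902, 330, 785]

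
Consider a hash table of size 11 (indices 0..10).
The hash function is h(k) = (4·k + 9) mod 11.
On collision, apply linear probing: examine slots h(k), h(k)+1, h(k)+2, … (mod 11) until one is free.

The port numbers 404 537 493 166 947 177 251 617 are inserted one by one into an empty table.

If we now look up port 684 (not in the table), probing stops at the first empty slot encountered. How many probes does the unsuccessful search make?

404: h=8 => slot 8
537: h=1 => slot 1
493: h=1, probe 1,2 => slot 2
166: h=2, probe 2,3 => slot 3
947: h=2, probe 2,3,4 => slot 4
177: h=2, probe 2,3,4,5 => slot 5
251: h=1, probe 1,2,3,4,5,6 => slot 6
617: h=2, probe 2,3,4,5,6,7 => slot 7
Table: [_, 537, 493, 166, 947, 177, 251, 617, 404, _, _]
Lookup 684: h=6, probe 6,7,8,9 → slot 9 empty, not found.

4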